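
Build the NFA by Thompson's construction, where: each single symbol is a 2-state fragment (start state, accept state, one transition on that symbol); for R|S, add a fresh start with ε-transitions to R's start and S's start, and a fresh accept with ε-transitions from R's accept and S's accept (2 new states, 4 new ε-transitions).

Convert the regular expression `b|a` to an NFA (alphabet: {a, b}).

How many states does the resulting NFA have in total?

6

Per subexpression:
Each of the 2 symbol leaves contributes a 2-state fragment.
  b|a — 6 states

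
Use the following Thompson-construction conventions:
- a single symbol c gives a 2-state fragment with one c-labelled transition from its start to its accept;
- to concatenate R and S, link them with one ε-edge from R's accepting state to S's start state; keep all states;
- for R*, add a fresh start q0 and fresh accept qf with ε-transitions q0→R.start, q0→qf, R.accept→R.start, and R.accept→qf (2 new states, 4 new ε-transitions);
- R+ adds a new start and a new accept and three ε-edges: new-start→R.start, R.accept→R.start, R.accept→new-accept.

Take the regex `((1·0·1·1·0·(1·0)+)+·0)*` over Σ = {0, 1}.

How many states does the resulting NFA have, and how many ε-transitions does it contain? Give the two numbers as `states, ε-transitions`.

Recursing over subexpressions:
Each of the 8 symbol leaves contributes 2 states and 0 ε-transitions.
  1·0 → 4 states, 1 ε-transition
  (1·0)+ → 6 states, 4 ε-transitions
  1·0·1·1·0·(1·0)+ → 16 states, 9 ε-transitions
  (1·0·1·1·0·(1·0)+)+ → 18 states, 12 ε-transitions
  (1·0·1·1·0·(1·0)+)+·0 → 20 states, 13 ε-transitions
  ((1·0·1·1·0·(1·0)+)+·0)* → 22 states, 17 ε-transitions

22, 17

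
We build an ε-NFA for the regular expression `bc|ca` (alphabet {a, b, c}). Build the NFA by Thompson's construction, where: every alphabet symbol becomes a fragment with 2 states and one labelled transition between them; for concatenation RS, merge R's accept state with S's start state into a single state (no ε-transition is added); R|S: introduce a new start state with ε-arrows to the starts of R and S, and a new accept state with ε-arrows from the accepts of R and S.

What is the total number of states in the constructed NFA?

Bottom-up over the parse tree:
Each of the 4 symbol leaves contributes a 2-state fragment.
  bc : 3 states
  ca : 3 states
  bc|ca : 8 states

8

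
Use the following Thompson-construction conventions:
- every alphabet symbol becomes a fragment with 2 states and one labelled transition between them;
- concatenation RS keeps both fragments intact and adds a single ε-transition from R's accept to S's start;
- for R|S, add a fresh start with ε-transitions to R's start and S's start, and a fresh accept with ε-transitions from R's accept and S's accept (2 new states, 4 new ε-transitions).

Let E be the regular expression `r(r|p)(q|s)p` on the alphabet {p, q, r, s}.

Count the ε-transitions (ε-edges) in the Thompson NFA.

Recursing over subexpressions:
Each of the 6 symbol leaves contributes 0 ε-transitions.
  r|p : 4 ε-transitions
  q|s : 4 ε-transitions
  r(r|p)(q|s)p : 11 ε-transitions

11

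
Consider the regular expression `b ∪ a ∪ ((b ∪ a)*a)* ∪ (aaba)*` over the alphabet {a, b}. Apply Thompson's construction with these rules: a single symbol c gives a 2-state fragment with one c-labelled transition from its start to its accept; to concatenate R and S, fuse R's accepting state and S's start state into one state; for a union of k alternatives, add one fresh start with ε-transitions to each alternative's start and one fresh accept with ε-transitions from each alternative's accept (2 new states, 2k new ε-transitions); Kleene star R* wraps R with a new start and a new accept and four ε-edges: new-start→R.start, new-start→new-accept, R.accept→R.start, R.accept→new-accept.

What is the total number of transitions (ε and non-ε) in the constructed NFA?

33

Per subexpression:
Each of the 9 symbol leaves contributes 1 transition (1 symbol, 0 ε).
  b ∪ a → 6 transitions (2 symbol, 4 ε)
  (b ∪ a)* → 10 transitions (2 symbol, 8 ε)
  (b ∪ a)*a → 11 transitions (3 symbol, 8 ε)
  ((b ∪ a)*a)* → 15 transitions (3 symbol, 12 ε)
  aaba → 4 transitions (4 symbol, 0 ε)
  (aaba)* → 8 transitions (4 symbol, 4 ε)
  b ∪ a ∪ ((b ∪ a)*a)* ∪ (aaba)* → 33 transitions (9 symbol, 24 ε)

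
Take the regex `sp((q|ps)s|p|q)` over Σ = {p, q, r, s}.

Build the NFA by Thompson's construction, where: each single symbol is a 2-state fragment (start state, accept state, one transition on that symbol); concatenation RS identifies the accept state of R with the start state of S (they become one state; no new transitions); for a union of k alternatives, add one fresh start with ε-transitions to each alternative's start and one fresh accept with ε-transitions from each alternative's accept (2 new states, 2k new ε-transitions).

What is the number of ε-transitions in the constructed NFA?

Building bottom-up:
Each of the 8 symbol leaves contributes 0 ε-transitions.
  ps — 0 ε-transitions
  q|ps — 4 ε-transitions
  (q|ps)s — 4 ε-transitions
  (q|ps)s|p|q — 10 ε-transitions
  sp((q|ps)s|p|q) — 10 ε-transitions

10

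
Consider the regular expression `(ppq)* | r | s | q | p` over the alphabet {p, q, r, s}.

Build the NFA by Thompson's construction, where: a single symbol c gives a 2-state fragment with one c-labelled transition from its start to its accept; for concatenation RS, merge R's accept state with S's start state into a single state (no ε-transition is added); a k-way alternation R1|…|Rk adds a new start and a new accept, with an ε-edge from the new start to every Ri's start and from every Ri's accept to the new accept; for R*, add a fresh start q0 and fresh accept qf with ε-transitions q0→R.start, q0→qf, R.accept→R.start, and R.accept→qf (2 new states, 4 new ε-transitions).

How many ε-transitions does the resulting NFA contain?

14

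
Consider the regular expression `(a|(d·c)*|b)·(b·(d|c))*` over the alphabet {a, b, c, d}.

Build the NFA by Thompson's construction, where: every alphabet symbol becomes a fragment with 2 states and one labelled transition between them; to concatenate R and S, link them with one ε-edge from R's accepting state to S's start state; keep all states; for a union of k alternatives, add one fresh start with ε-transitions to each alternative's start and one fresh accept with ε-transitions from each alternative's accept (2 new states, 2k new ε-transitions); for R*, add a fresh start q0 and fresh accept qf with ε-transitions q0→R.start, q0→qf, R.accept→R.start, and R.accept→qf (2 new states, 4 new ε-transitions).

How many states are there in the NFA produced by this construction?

22

Per subexpression:
Each of the 7 symbol leaves contributes a 2-state fragment.
  d·c = 4 states
  (d·c)* = 6 states
  a|(d·c)*|b = 12 states
  d|c = 6 states
  b·(d|c) = 8 states
  (b·(d|c))* = 10 states
  (a|(d·c)*|b)·(b·(d|c))* = 22 states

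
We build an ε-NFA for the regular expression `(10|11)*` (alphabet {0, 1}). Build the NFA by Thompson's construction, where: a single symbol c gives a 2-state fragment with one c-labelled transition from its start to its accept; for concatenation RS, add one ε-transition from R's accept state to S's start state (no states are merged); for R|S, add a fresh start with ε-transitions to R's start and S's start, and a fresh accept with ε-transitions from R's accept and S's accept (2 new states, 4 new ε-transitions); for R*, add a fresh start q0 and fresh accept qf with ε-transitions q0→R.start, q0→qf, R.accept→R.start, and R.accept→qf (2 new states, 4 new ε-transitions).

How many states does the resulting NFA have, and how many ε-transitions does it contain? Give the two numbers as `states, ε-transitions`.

12, 10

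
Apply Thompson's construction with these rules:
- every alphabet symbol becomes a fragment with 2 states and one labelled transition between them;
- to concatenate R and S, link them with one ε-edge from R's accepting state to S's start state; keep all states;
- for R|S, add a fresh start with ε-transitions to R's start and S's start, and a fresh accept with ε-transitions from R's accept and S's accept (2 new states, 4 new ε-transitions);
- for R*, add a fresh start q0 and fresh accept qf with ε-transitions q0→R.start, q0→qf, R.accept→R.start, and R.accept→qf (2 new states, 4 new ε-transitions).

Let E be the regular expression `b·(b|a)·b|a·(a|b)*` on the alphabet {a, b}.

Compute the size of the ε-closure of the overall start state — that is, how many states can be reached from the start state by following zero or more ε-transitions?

3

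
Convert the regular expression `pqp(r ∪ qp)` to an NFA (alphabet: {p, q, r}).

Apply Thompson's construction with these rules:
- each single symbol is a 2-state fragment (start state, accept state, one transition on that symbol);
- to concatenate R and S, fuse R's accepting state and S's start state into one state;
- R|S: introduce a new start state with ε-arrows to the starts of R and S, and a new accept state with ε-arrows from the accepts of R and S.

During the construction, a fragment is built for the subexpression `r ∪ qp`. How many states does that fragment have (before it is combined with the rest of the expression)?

Fragment for `r ∪ qp`:
Each of the 3 symbol leaves contributes a 2-state fragment.
  qp → 3 states
  r ∪ qp → 7 states

7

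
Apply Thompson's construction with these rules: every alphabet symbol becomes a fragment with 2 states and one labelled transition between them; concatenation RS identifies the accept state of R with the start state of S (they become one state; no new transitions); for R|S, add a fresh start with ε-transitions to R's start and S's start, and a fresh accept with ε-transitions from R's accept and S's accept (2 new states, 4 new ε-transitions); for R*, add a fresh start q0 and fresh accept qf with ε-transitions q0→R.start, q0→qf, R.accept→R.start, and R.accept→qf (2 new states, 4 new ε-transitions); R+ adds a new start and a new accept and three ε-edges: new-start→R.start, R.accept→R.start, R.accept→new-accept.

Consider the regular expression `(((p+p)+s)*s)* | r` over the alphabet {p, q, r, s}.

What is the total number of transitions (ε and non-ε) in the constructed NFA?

23

Recursing over subexpressions:
Each of the 5 symbol leaves contributes 1 transition (1 symbol, 0 ε).
  p+ = 4 transitions (1 symbol, 3 ε)
  p+p = 5 transitions (2 symbol, 3 ε)
  (p+p)+ = 8 transitions (2 symbol, 6 ε)
  (p+p)+s = 9 transitions (3 symbol, 6 ε)
  ((p+p)+s)* = 13 transitions (3 symbol, 10 ε)
  ((p+p)+s)*s = 14 transitions (4 symbol, 10 ε)
  (((p+p)+s)*s)* = 18 transitions (4 symbol, 14 ε)
  (((p+p)+s)*s)* | r = 23 transitions (5 symbol, 18 ε)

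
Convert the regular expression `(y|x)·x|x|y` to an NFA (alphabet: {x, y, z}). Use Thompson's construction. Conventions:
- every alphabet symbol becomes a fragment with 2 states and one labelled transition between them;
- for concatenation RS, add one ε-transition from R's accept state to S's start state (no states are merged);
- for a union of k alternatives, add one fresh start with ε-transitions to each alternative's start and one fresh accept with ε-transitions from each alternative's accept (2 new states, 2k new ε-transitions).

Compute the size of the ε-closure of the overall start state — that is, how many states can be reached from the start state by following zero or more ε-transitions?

Work bottom-up. For each fragment F, track |ε-closure(F.start)| and whether F's accept lies in that closure (i.e. whether F accepts ε). A single-symbol fragment has closure size 1 and does not accept ε.
  y|x — |closure| = 1 + 1 + 1 = 3 (the new accept is not ε-reachable since no branch accepts ε)
  (y|x)·x — same as the first factor's closure: |closure| = 3
  (y|x)·x|x|y — new start ε-reaches every alternative's start; none of them accept ε, so the new accept is not reached: |closure| = 1 + 3 + 1 + 1 = 6

6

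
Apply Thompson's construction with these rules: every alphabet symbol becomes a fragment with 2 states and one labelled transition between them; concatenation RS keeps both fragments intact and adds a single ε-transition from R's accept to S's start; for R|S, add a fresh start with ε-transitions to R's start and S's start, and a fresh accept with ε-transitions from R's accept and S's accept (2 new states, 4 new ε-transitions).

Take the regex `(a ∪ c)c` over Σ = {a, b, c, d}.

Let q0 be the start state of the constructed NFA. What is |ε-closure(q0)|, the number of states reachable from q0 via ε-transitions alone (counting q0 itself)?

Work bottom-up. For each fragment F, track |ε-closure(F.start)| and whether F's accept lies in that closure (i.e. whether F accepts ε). A single-symbol fragment has closure size 1 and does not accept ε.
  a ∪ c : new start ε-reaches every alternative's start; none of them accept ε, so the new accept is not reached: |ε-closure| = 1 + 1 + 1 = 3
  (a ∪ c)c : same as the first factor's closure: |ε-closure| = 3

3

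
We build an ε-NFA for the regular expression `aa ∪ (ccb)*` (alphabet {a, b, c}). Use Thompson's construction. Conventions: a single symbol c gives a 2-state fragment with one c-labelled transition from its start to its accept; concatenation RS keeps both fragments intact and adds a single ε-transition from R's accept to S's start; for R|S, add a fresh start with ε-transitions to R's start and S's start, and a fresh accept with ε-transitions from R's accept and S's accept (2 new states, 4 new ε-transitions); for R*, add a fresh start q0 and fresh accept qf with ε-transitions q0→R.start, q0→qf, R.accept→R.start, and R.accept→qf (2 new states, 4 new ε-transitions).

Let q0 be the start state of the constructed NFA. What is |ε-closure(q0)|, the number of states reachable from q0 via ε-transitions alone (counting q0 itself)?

6

Compute the ε-closure size of each fragment's start state recursively; a symbol fragment's start has no outgoing ε-edge, so its closure is just itself (size 1).
  aa → |closure| equals the left operand's closure size = 1 (its accept is not ε-reachable, so the closure stops there)
  ccb → |closure| equals the left operand's closure size = 1 (its accept is not ε-reachable, so the closure stops there)
  (ccb)* → |closure| = 1 (new start) + 1 (body) + 1 (new accept) = 3
  aa ∪ (ccb)* → new start ε-reaches every alternative's start; at least one alternative accepts ε, so the union's new accept is reached too: |closure| = 1 + 1 + 3 + 1 = 6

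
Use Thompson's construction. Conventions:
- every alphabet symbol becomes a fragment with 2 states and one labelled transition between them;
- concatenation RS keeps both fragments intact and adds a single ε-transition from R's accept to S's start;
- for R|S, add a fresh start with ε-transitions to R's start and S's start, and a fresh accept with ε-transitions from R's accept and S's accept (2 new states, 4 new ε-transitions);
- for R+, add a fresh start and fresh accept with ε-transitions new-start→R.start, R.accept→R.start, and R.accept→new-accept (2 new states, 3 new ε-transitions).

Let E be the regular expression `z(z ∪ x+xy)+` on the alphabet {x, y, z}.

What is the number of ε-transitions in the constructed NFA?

By structural recursion:
Each of the 5 symbol leaves contributes 0 ε-transitions.
  x+ : 3 ε-transitions
  x+xy : 5 ε-transitions
  z ∪ x+xy : 9 ε-transitions
  (z ∪ x+xy)+ : 12 ε-transitions
  z(z ∪ x+xy)+ : 13 ε-transitions

13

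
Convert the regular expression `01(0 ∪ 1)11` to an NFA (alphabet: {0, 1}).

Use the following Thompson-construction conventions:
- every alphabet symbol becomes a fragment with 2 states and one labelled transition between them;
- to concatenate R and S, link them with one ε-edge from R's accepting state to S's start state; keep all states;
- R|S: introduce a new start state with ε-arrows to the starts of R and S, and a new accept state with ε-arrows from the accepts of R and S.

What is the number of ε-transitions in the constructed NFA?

Recursing over subexpressions:
Each of the 6 symbol leaves contributes 0 ε-transitions.
  0 ∪ 1 — 4 ε-transitions
  01(0 ∪ 1)11 — 8 ε-transitions

8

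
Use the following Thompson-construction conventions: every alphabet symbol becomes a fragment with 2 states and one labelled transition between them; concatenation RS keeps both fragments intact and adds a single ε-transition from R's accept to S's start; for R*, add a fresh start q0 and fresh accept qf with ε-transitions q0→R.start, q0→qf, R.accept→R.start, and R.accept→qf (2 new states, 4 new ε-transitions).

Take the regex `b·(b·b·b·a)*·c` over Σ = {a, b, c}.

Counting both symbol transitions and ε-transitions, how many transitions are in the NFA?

15

Bottom-up over the parse tree:
Each of the 6 symbol leaves contributes 1 transition (1 symbol, 0 ε).
  b·b·b·a : 7 transitions (4 symbol, 3 ε)
  (b·b·b·a)* : 11 transitions (4 symbol, 7 ε)
  b·(b·b·b·a)*·c : 15 transitions (6 symbol, 9 ε)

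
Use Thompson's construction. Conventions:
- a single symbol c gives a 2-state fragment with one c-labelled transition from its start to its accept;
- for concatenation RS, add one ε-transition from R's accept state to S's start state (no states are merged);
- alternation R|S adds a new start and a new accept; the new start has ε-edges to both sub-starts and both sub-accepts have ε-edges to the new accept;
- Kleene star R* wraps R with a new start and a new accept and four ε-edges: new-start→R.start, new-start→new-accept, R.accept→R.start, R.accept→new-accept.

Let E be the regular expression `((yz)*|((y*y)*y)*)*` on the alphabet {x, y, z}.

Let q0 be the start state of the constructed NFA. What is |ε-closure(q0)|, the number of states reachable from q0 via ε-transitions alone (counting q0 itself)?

Work bottom-up. For each fragment F, track |ε-closure(F.start)| and whether F's accept lies in that closure (i.e. whether F accepts ε). A single-symbol fragment has closure size 1 and does not accept ε.
  yz → |ε-closure| equals the left operand's closure size = 1 (its accept is not ε-reachable, so the closure stops there)
  (yz)* → |ε-closure| = 1 (new start) + 1 (body) + 1 (new accept) = 3
  y* → new start has ε-edges to the inner start and to the new accept, so |ε-closure| = 2 + 1 = 3
  y*y → the left operand accepts ε, so the closure extends into the next operand (via the concat ε-link); |ε-closure| = 3 + 1 = 4
  (y*y)* → new start has ε-edges to the inner start and to the new accept, so |ε-closure| = 2 + 4 = 6
  (y*y)*y → |ε-closure| = 6 + 1 = 7 (closure spills across the concat boundary because the left factor accepts ε)
  ((y*y)*y)* → new start has ε-edges to the inner start and to the new accept, so |ε-closure| = 2 + 7 = 9
  (yz)*|((y*y)*y)* → new start ε-reaches every alternative's start; at least one alternative accepts ε, so the union's new accept is reached too: |ε-closure| = 1 + 3 + 9 + 1 = 14
  ((yz)*|((y*y)*y)*)* → the star's fresh start ε-reaches both the body's start and the fresh accept: |ε-closure| = 2 + 14 = 16

16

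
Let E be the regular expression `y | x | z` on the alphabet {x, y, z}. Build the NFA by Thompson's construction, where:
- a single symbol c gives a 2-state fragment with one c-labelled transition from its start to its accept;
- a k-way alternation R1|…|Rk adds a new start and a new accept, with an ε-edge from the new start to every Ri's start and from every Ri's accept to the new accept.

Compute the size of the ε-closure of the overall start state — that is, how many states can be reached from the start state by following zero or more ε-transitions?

4

Work bottom-up. For each fragment F, track |ε-closure(F.start)| and whether F's accept lies in that closure (i.e. whether F accepts ε). A single-symbol fragment has closure size 1 and does not accept ε.
  y | x | z — C = 1 + 1 + 1 + 1 = 4 (the new accept is not ε-reachable since no branch accepts ε)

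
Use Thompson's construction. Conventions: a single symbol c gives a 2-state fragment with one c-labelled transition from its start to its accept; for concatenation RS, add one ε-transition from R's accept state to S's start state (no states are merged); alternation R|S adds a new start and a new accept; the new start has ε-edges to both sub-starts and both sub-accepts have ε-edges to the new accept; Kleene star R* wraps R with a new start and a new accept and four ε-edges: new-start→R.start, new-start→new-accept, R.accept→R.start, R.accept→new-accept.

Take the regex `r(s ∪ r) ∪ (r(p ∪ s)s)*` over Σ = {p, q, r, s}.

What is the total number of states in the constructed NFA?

22

Per subexpression:
Each of the 7 symbol leaves contributes a 2-state fragment.
  s ∪ r : 6 states
  r(s ∪ r) : 8 states
  p ∪ s : 6 states
  r(p ∪ s)s : 10 states
  (r(p ∪ s)s)* : 12 states
  r(s ∪ r) ∪ (r(p ∪ s)s)* : 22 states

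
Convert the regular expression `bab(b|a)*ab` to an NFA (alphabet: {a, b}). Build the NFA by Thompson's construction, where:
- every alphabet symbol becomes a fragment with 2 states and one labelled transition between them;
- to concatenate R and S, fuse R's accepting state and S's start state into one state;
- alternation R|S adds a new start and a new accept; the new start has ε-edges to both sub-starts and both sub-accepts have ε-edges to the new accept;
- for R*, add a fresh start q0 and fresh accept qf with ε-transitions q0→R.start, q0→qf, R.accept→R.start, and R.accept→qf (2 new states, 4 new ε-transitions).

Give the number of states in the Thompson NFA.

Bottom-up over the parse tree:
Each of the 7 symbol leaves contributes a 2-state fragment.
  b|a = 6 states
  (b|a)* = 8 states
  bab(b|a)*ab = 13 states

13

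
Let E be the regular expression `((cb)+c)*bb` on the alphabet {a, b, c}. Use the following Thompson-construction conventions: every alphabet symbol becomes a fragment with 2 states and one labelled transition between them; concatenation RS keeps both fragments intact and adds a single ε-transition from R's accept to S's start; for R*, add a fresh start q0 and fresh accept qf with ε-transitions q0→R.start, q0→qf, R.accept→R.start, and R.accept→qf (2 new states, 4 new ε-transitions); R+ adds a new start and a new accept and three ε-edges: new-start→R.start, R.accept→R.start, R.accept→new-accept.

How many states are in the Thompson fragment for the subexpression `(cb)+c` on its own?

Fragment for `(cb)+c`:
Each of the 3 symbol leaves contributes a 2-state fragment.
  cb → 4 states
  (cb)+ → 6 states
  (cb)+c → 8 states

8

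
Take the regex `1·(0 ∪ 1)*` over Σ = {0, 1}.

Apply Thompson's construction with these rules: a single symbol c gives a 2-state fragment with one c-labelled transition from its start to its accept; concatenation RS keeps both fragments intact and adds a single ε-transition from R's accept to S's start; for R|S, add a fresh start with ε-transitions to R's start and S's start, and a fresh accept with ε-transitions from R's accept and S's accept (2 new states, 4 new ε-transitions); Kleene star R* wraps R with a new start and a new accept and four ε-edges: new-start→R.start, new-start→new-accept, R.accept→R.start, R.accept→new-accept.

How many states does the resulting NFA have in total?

Building bottom-up:
Each of the 3 symbol leaves contributes a 2-state fragment.
  0 ∪ 1 : 6 states
  (0 ∪ 1)* : 8 states
  1·(0 ∪ 1)* : 10 states

10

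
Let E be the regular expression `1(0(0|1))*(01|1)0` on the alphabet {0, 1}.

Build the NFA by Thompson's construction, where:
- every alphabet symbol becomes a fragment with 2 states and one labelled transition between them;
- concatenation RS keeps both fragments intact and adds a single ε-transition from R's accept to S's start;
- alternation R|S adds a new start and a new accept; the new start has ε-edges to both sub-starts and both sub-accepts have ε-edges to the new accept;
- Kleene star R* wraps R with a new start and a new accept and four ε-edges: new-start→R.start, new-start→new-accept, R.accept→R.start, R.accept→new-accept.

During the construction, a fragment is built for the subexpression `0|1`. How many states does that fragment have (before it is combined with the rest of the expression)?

6

Fragment for `0|1`:
Each of the 2 symbol leaves contributes a 2-state fragment.
  0|1 → 6 states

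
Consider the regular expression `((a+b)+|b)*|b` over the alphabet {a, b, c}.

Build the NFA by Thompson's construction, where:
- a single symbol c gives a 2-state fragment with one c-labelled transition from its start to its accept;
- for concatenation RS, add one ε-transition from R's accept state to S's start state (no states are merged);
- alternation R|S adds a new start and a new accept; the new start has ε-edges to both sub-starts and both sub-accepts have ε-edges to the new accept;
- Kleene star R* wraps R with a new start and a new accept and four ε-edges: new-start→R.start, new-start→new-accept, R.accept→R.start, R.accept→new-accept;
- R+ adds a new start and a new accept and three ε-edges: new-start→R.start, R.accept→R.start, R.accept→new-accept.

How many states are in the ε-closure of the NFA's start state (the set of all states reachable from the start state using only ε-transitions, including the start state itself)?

10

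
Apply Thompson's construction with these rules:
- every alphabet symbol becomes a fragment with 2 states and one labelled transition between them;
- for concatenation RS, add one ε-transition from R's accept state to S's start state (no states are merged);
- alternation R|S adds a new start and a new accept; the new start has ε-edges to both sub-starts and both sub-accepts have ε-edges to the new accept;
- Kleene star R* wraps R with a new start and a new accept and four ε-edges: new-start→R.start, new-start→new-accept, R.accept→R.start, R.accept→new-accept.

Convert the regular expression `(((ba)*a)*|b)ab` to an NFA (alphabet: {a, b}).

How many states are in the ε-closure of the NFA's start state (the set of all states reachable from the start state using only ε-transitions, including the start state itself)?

Compute the ε-closure size of each fragment's start state recursively; a symbol fragment's start has no outgoing ε-edge, so its closure is just itself (size 1).
  ba — C equals the left operand's closure size = 1 (its accept is not ε-reachable, so the closure stops there)
  (ba)* — new start has ε-edges to the inner start and to the new accept, so C = 2 + 1 = 3
  (ba)*a — the left operand accepts ε, so the closure extends into the next operand (via the concat ε-link); C = 3 + 1 = 4
  ((ba)*a)* — the star's fresh start ε-reaches both the body's start and the fresh accept: C = 2 + 4 = 6
  ((ba)*a)*|b — C = 1 (new start) + (6 + 1) + 1 (new accept, since some branch ε-reaches its own accept) = 9
  (((ba)*a)*|b)ab — C = 9 + 1 = 10 (closure spills across the concat boundary because the left factor accepts ε)

10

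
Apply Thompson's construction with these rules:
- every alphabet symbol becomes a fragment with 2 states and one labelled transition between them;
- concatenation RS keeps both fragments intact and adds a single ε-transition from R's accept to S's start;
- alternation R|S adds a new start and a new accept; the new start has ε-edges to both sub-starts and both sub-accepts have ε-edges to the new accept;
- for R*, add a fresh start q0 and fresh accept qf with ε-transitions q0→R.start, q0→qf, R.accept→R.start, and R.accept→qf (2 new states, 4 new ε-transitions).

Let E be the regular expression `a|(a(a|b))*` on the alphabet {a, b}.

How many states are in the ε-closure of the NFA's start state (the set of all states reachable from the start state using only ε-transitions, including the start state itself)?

Work bottom-up. For each fragment F, track |ε-closure(F.start)| and whether F's accept lies in that closure (i.e. whether F accepts ε). A single-symbol fragment has closure size 1 and does not accept ε.
  a|b : |ε-closure| = 1 + 1 + 1 = 3 (the new accept is not ε-reachable since no branch accepts ε)
  a(a|b) : same as the first factor's closure: |ε-closure| = 1
  (a(a|b))* : |ε-closure| = 1 (new start) + 1 (body) + 1 (new accept) = 3
  a|(a(a|b))* : new start ε-reaches every alternative's start; at least one alternative accepts ε, so the union's new accept is reached too: |ε-closure| = 1 + 1 + 3 + 1 = 6

6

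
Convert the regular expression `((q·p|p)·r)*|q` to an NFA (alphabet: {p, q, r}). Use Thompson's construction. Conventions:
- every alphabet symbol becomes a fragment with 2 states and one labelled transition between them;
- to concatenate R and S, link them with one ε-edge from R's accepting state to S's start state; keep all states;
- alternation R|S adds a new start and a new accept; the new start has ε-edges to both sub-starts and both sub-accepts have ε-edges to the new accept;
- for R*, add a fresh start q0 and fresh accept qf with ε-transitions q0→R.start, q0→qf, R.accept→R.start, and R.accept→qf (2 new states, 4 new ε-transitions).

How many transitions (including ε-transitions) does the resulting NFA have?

19

By structural recursion:
Each of the 5 symbol leaves contributes 1 transition (1 symbol, 0 ε).
  q·p : 3 transitions (2 symbol, 1 ε)
  q·p|p : 8 transitions (3 symbol, 5 ε)
  (q·p|p)·r : 10 transitions (4 symbol, 6 ε)
  ((q·p|p)·r)* : 14 transitions (4 symbol, 10 ε)
  ((q·p|p)·r)*|q : 19 transitions (5 symbol, 14 ε)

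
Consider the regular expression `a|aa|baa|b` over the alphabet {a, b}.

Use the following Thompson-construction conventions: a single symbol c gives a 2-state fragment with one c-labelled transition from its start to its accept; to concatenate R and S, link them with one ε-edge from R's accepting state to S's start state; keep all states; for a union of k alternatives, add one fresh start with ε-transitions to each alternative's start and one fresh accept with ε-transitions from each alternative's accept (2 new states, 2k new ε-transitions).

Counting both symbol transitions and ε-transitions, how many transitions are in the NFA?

Recursing over subexpressions:
Each of the 7 symbol leaves contributes 1 transition (1 symbol, 0 ε).
  aa → 3 transitions (2 symbol, 1 ε)
  baa → 5 transitions (3 symbol, 2 ε)
  a|aa|baa|b → 18 transitions (7 symbol, 11 ε)

18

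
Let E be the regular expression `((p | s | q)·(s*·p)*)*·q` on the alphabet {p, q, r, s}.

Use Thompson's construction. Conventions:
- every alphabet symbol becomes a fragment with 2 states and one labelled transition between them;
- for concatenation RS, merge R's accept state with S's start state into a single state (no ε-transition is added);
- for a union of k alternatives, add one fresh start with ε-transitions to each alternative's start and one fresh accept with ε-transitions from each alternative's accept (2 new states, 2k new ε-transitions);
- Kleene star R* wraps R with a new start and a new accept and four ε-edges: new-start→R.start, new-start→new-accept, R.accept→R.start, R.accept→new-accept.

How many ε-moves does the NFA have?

18

Building bottom-up:
Each of the 6 symbol leaves contributes 0 ε-transitions.
  p | s | q : 6 ε-transitions
  s* : 4 ε-transitions
  s*·p : 4 ε-transitions
  (s*·p)* : 8 ε-transitions
  (p | s | q)·(s*·p)* : 14 ε-transitions
  ((p | s | q)·(s*·p)*)* : 18 ε-transitions
  ((p | s | q)·(s*·p)*)*·q : 18 ε-transitions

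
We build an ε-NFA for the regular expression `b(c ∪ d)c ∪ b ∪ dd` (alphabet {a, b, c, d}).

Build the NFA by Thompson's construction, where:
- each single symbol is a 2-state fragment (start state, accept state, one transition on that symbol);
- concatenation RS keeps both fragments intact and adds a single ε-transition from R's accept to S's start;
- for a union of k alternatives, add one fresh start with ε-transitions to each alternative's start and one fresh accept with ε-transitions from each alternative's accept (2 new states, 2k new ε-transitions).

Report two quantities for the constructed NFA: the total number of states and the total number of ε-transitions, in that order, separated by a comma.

18, 13

Per subexpression:
Each of the 7 symbol leaves contributes 2 states and 0 ε-transitions.
  c ∪ d : 6 states, 4 ε-transitions
  b(c ∪ d)c : 10 states, 6 ε-transitions
  dd : 4 states, 1 ε-transition
  b(c ∪ d)c ∪ b ∪ dd : 18 states, 13 ε-transitions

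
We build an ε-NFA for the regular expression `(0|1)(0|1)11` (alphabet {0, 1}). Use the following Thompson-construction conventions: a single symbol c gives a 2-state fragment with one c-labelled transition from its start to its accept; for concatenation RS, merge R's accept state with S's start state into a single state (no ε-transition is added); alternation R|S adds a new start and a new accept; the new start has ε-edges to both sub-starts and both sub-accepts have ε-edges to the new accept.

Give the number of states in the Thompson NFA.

13

Per subexpression:
Each of the 6 symbol leaves contributes a 2-state fragment.
  0|1 : 6 states
  0|1 : 6 states
  (0|1)(0|1)11 : 13 states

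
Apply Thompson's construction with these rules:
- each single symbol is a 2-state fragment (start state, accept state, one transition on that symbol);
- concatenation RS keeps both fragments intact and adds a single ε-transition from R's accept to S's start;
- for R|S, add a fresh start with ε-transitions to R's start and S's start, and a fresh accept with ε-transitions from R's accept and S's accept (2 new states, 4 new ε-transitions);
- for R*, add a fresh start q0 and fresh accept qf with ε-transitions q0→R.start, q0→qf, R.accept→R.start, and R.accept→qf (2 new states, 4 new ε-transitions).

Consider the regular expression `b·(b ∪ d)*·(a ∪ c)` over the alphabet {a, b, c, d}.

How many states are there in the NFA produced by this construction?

16

Per subexpression:
Each of the 5 symbol leaves contributes a 2-state fragment.
  b ∪ d = 6 states
  (b ∪ d)* = 8 states
  a ∪ c = 6 states
  b·(b ∪ d)*·(a ∪ c) = 16 states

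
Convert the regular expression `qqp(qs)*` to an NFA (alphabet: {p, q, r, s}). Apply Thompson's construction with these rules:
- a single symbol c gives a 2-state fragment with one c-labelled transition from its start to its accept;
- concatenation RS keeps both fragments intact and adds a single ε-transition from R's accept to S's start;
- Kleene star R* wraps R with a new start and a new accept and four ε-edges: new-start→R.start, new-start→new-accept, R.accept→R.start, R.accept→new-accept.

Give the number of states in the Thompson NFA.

Recursing over subexpressions:
Each of the 5 symbol leaves contributes a 2-state fragment.
  qs → 4 states
  (qs)* → 6 states
  qqp(qs)* → 12 states

12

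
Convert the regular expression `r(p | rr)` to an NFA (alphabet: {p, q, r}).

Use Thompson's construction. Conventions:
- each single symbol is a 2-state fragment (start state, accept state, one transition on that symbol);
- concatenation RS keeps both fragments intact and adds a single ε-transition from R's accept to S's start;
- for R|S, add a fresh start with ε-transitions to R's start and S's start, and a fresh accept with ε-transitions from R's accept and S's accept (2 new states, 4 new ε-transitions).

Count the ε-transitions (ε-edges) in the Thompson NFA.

Per subexpression:
Each of the 4 symbol leaves contributes 0 ε-transitions.
  rr = 1 ε-transition
  p | rr = 5 ε-transitions
  r(p | rr) = 6 ε-transitions

6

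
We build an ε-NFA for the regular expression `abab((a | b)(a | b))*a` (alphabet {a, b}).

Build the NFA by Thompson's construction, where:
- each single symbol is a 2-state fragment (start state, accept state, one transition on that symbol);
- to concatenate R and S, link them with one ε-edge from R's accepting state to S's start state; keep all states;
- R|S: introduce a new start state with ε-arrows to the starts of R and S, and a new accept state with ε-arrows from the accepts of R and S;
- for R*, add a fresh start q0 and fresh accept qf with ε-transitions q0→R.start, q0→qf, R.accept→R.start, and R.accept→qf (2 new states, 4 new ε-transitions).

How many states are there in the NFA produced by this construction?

Bottom-up over the parse tree:
Each of the 9 symbol leaves contributes a 2-state fragment.
  a | b : 6 states
  a | b : 6 states
  (a | b)(a | b) : 12 states
  ((a | b)(a | b))* : 14 states
  abab((a | b)(a | b))*a : 24 states

24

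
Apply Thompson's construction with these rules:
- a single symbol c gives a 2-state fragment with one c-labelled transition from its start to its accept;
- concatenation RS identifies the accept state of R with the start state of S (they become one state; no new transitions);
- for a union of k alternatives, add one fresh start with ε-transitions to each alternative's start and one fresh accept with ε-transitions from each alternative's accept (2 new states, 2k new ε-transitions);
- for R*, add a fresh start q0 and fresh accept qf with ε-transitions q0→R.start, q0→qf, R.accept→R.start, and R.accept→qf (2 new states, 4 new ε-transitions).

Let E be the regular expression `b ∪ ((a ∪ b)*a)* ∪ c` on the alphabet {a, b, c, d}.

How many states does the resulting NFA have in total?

17

By structural recursion:
Each of the 5 symbol leaves contributes a 2-state fragment.
  a ∪ b — 6 states
  (a ∪ b)* — 8 states
  (a ∪ b)*a — 9 states
  ((a ∪ b)*a)* — 11 states
  b ∪ ((a ∪ b)*a)* ∪ c — 17 states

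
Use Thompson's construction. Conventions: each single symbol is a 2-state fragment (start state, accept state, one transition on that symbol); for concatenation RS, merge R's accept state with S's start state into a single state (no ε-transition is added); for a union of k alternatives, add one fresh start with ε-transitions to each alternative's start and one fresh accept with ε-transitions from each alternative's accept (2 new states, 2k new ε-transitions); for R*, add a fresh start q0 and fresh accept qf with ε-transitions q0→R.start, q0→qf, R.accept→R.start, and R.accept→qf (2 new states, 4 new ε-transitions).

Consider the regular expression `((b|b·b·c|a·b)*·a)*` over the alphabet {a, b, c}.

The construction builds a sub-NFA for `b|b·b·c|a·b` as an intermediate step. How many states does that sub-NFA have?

11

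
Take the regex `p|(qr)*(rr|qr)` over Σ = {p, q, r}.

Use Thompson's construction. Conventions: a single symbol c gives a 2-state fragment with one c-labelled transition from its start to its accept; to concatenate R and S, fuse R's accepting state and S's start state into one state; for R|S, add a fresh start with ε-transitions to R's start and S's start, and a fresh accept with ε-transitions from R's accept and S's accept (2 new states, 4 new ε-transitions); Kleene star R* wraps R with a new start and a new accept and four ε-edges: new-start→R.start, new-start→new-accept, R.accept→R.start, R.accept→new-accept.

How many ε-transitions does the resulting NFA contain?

12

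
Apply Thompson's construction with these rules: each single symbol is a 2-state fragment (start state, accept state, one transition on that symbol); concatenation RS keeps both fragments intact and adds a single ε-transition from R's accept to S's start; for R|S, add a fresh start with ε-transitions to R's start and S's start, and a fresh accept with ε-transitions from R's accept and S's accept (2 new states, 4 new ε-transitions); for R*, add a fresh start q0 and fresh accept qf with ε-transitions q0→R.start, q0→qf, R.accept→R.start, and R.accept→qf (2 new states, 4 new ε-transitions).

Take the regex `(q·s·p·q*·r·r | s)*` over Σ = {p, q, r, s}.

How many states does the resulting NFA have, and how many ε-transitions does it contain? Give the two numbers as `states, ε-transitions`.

20, 17

By structural recursion:
Each of the 7 symbol leaves contributes 2 states and 0 ε-transitions.
  q* — 4 states, 4 ε-transitions
  q·s·p·q*·r·r — 14 states, 9 ε-transitions
  q·s·p·q*·r·r | s — 18 states, 13 ε-transitions
  (q·s·p·q*·r·r | s)* — 20 states, 17 ε-transitions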